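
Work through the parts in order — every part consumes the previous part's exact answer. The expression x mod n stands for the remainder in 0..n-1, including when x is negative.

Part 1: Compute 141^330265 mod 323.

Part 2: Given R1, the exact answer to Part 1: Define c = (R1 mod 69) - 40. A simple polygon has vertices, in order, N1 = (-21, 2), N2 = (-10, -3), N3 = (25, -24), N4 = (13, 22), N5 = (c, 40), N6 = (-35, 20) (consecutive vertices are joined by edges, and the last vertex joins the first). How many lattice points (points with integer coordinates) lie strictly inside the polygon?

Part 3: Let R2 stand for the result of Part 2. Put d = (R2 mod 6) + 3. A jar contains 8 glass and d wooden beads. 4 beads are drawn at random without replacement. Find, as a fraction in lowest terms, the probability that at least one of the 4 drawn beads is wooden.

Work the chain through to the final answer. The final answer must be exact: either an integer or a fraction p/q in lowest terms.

Part 1: squarings mod 323: 141^1=141, 141^2=178, 141^4=30, 141^8=254, 141^16=239, 141^32=273, 141^64=239, 141^128=273, 141^256=239, 141^512=273, 141^1024=239, 141^2048=273, 141^4096=239, 141^8192=273, 141^16384=239, 141^32768=273, 141^65536=239, 141^131072=273, 141^262144=239; 141^330265 = 141^1 * 141^8 * 141^16 * 141^512 * 141^2048 * 141^65536 * 141^262144 = 46 (mod 323); answer 46
Part 2: R1 = 46; c = 6; cross terms: (-21*-3 - -10*2)=83, (-10*-24 - 25*-3)=315, (25*22 - 13*-24)=862, (13*40 - 6*22)=388, (6*20 - -35*40)=1520, (-35*2 - -21*20)=350; twice the area = |3518| = 3518; area = 1759; boundary points = 1 + 7 + 2 + 1 + 1 + 2 = 14; strictly interior points = area - boundary/2 + 1 = 1753; answer 1753
Part 3: R2 = 1753; d = 4; total draws C(12,4) = 495; complement C(8,4) = 70; favorable 495 - 70 = 425; P = 85/99; answer 85/99

85/99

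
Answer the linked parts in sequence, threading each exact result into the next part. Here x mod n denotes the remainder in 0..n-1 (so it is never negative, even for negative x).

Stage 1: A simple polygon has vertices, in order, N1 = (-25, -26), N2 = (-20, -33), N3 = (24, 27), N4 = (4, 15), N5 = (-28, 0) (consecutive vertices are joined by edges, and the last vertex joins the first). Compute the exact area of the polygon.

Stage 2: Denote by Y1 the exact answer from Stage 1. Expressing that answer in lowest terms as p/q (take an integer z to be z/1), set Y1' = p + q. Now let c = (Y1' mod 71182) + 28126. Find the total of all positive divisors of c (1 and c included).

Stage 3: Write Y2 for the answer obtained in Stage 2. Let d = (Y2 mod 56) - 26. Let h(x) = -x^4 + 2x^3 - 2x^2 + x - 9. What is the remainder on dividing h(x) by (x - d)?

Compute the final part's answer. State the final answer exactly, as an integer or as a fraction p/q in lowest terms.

Stage 1: cross terms: (-25*-33 - -20*-26)=305, (-20*27 - 24*-33)=252, (24*15 - 4*27)=252, (4*0 - -28*15)=420, (-28*-26 - -25*0)=728; twice the area = |1957| = 1957; area = 1957/2; answer 1957/2
Stage 2: Y1 = 1957/2; threaded value p + q = 1959; c = 30085; 30085 = 5 * 11 * 547; sigma = (1 + 5) * (1 + 11) * (1 + 547) = 6 * 12 * 548 = 39456; answer 39456
Stage 3: Y2 = 39456; d = 6; remainder = value at the root: -1*(6)^4 + 2*(6)^3 - 2*(6)^2 + 1*(6)^1 - 9 = (-1296) + (432) + (-72) + (6) + (-9) = -939; answer -939

-939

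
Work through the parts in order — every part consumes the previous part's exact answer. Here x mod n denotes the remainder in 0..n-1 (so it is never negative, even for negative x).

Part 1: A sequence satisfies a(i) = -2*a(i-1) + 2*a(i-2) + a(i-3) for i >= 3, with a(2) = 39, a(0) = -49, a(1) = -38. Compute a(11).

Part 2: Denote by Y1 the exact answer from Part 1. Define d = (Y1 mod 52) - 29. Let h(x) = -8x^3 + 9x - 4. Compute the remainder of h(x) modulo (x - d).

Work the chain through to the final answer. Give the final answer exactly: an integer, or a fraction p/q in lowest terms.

Part 1: a(3) = -2*(39) + 2*(-38) + 1*(-49) = -203; iterating: a(3)=-203, a(4)=446, a(5)=-1259, a(6)=3207, a(7)=-8486, a(8)=22127, a(9)=-58019, a(10)=151806, a(11)=-397523; answer -397523
Part 2: Y1 = -397523; d = -12; remainder = value at the root: -8*(-12)^3 + 9*(-12)^1 - 4 = (13824) + (-108) + (-4) = 13712; answer 13712

13712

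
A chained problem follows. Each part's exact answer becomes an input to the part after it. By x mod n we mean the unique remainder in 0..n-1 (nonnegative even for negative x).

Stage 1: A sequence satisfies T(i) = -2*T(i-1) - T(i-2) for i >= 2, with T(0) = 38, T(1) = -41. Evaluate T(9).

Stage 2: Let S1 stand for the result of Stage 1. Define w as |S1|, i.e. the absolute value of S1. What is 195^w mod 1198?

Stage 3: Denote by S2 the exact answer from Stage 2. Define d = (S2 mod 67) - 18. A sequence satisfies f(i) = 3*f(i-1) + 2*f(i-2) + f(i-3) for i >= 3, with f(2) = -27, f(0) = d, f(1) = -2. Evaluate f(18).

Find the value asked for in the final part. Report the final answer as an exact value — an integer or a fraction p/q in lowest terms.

Stage 1: T(2) = -2*(-41) - 1*(38) = 44; iterating: T(2)=44, T(3)=-47, T(4)=50, T(5)=-53, T(6)=56, T(7)=-59, T(8)=62, T(9)=-65; answer -65
Stage 2: S1 = -65; w = 65; squarings mod 1198: 195^1=195, 195^2=887, 195^4=881, 195^8=1055, 195^16=83, 195^32=899, 195^64=749; 195^65 = 195^1 * 195^64 = 1097 (mod 1198); answer 1097
Stage 3: S2 = 1097; d = 7; f(3) = 3*(-27) + 2*(-2) + 1*(7) = -78; iterating: f(3)=-78, f(4)=-290, f(5)=-1053, f(6)=-3817, f(7)=-13847, f(8)=-50228, f(9)=-182195, f(10)=-660888, f(11)=-2397282, f(12)=-8695817, f(13)=-31542903, f(14)=-114417625, f(15)=-415034498, f(16)=-1505481647, f(17)=-5460931562, f(18)=-19808792478; answer -19808792478

-19808792478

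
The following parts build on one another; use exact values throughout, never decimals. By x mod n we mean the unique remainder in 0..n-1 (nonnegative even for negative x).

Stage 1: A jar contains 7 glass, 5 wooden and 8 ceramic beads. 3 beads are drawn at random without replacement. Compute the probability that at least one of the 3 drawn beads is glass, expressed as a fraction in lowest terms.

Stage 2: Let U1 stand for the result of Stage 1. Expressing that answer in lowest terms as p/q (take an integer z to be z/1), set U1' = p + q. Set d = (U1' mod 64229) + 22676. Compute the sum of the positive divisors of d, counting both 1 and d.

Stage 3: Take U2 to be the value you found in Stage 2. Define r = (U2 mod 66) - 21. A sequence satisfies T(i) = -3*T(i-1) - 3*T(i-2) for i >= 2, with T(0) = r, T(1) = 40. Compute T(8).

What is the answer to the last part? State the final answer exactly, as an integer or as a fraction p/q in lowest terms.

Stage 1: total draws C(20,3) = 1140; complement C(13,3) = 286; favorable 1140 - 286 = 854; P = 427/570; answer 427/570
Stage 2: U1 = 427/570; threaded value p + q = 997; d = 23673; 23673 = 3 * 13 * 607; sigma = (1 + 3) * (1 + 13) * (1 + 607) = 4 * 14 * 608 = 34048; answer 34048
Stage 3: U2 = 34048; r = 37; T(2) = -3*(40) - 3*(37) = -231; iterating: T(2)=-231, T(3)=573, T(4)=-1026, T(5)=1359, T(6)=-999, T(7)=-1080, T(8)=6237; answer 6237

6237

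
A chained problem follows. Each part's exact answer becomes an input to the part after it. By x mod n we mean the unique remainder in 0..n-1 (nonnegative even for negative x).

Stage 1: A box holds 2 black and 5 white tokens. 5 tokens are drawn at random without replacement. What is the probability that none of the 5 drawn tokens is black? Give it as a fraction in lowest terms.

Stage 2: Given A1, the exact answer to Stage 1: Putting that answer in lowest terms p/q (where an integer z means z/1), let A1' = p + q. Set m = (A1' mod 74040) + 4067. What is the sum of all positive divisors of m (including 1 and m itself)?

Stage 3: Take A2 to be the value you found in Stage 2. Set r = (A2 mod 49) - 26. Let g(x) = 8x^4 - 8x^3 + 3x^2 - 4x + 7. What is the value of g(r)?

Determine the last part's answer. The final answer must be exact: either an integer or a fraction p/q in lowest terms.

6

Stage 1: total draws C(7,5) = 21; favorable C(5,5) = 1; P = 1/21; answer 1/21
Stage 2: A1 = 1/21; threaded value p + q = 22; m = 4089; 4089 = 3 * 29 * 47; sigma = (1 + 3) * (1 + 29) * (1 + 47) = 4 * 30 * 48 = 5760; answer 5760
Stage 3: A2 = 5760; r = 1; 8*(1)^4 - 8*(1)^3 + 3*(1)^2 - 4*(1)^1 + 7 = (8) + (-8) + (3) + (-4) + (7) = 6; answer 6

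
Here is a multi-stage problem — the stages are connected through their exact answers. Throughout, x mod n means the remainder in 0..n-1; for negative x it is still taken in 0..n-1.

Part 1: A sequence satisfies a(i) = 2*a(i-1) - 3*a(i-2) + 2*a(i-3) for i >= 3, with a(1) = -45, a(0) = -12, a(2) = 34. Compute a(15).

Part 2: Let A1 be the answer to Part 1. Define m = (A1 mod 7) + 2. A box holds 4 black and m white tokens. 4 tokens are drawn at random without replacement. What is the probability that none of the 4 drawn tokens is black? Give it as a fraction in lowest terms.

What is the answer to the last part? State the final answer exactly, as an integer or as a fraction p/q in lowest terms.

7/66

Part 1: a(3) = 2*(34) - 3*(-45) + 2*(-12) = 179; iterating: a(3)=179, a(4)=166, a(5)=-137, a(6)=-414, a(7)=-85, a(8)=798, a(9)=1023, a(10)=-518, a(11)=-2509, a(12)=-1418, a(13)=3655, a(14)=6546, a(15)=-709; answer -709
Part 2: A1 = -709; m = 7; total draws C(11,4) = 330; favorable C(7,4) = 35; P = 7/66; answer 7/66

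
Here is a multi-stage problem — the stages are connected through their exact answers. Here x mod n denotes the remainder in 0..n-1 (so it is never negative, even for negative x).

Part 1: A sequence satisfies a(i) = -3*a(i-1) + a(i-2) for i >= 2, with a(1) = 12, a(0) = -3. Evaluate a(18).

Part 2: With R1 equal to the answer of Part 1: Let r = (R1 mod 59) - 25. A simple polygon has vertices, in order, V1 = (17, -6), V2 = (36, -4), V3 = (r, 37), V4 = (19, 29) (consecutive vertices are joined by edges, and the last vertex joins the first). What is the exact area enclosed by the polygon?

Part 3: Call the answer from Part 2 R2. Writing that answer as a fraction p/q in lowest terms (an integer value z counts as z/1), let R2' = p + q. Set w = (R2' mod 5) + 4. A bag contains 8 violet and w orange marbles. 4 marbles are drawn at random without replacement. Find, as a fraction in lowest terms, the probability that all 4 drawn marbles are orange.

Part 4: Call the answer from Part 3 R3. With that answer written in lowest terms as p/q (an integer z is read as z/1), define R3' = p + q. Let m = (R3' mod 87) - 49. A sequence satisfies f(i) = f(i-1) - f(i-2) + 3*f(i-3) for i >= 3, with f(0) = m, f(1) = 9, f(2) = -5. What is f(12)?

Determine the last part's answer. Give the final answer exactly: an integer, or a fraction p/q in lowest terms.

Part 1: a(2) = -3*(12) + 1*(-3) = -39; iterating: a(2)=-39, a(3)=129, a(4)=-426, a(5)=1407, a(6)=-4647, a(7)=15348, a(8)=-50691, a(9)=167421, a(10)=-552954, a(11)=1826283, a(12)=-6031803, a(13)=19921692, a(14)=-65796879, a(15)=217312329, a(16)=-717733866, a(17)=2370513927, a(18)=-7829275647; answer -7829275647
Part 2: R1 = -7829275647; r = 20; cross terms: (17*-4 - 36*-6)=148, (36*37 - 20*-4)=1412, (20*29 - 19*37)=-123, (19*-6 - 17*29)=-607; twice the area = |830| = 830; area = 415; answer 415
Part 3: R2 = 415; threaded value p + q = 416; w = 5; total draws C(13,4) = 715; favorable C(5,4) = 5; P = 1/143; answer 1/143
Part 4: R3 = 1/143; threaded value p + q = 144; m = 8; f(3) = 1*(-5) - 1*(9) + 3*(8) = 10; iterating: f(3)=10, f(4)=42, f(5)=17, f(6)=5, f(7)=114, f(8)=160, f(9)=61, f(10)=243, f(11)=662, f(12)=602; answer 602

602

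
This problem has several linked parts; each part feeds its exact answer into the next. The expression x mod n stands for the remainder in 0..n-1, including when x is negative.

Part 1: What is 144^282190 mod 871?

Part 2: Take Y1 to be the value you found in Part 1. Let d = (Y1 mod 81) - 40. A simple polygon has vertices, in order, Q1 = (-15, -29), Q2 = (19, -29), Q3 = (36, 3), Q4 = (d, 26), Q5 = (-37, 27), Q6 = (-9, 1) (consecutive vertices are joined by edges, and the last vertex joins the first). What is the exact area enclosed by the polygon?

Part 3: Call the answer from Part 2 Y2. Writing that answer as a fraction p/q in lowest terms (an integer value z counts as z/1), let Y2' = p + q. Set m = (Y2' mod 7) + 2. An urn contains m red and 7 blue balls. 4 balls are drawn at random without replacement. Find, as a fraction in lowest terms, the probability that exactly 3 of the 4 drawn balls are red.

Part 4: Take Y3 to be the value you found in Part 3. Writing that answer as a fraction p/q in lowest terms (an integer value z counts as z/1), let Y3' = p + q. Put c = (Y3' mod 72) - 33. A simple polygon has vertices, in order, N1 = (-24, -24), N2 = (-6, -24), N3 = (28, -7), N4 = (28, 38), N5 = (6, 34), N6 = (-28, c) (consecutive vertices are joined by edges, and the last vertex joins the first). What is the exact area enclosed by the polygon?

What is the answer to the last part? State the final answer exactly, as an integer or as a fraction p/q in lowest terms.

Part 1: squarings mod 871: 144^1=144, 144^2=703, 144^4=352, 144^8=222, 144^16=508, 144^32=248, 144^64=534, 144^128=339, 144^256=820, 144^512=859, 144^1024=144, 144^2048=703, 144^4096=352, 144^8192=222, 144^16384=508, 144^32768=248, 144^65536=534, 144^131072=339, 144^262144=820; 144^282190 = 144^2 * 144^4 * 144^8 * 144^64 * 144^512 * 144^1024 * 144^2048 * 144^16384 * 144^262144 = 183 (mod 871); answer 183
Part 2: Y1 = 183; d = -19; cross terms: (-15*-29 - 19*-29)=986, (19*3 - 36*-29)=1101, (36*26 - -19*3)=993, (-19*27 - -37*26)=449, (-37*1 - -9*27)=206, (-9*-29 - -15*1)=276; twice the area = |4011| = 4011; area = 4011/2; answer 4011/2
Part 3: Y2 = 4011/2; threaded value p + q = 4013; m = 4; total draws C(11,4) = 330; favorable C(4,3)*C(7,1) = 28; P = 14/165; answer 14/165
Part 4: Y3 = 14/165; threaded value p + q = 179; c = 2; cross terms: (-24*-24 - -6*-24)=432, (-6*-7 - 28*-24)=714, (28*38 - 28*-7)=1260, (28*34 - 6*38)=724, (6*2 - -28*34)=964, (-28*-24 - -24*2)=720; twice the area = |4814| = 4814; area = 2407; answer 2407

2407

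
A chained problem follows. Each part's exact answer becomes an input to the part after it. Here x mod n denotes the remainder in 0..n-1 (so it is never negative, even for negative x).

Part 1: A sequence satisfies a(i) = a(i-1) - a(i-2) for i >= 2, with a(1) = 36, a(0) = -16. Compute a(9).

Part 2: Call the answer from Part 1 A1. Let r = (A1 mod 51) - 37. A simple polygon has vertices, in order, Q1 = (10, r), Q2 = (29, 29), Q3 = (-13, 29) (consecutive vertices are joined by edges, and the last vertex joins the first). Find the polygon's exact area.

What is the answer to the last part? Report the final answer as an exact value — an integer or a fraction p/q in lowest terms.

1050

Part 1: a(2) = 1*(36) - 1*(-16) = 52; iterating: a(2)=52, a(3)=16, a(4)=-36, a(5)=-52, a(6)=-16, a(7)=36, a(8)=52, a(9)=16; answer 16
Part 2: A1 = 16; r = -21; cross terms: (10*29 - 29*-21)=899, (29*29 - -13*29)=1218, (-13*-21 - 10*29)=-17; twice the area = |2100| = 2100; area = 1050; answer 1050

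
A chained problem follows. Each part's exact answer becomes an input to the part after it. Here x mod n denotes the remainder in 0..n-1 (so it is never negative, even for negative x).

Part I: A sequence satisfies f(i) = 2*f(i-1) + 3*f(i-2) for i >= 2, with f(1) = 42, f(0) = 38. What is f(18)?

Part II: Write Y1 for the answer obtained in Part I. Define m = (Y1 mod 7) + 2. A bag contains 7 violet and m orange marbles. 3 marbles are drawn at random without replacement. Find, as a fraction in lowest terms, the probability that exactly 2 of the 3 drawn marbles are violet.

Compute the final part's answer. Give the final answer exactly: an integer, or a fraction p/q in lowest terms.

Part I: f(2) = 2*(42) + 3*(38) = 198; iterating: f(2)=198, f(3)=522, f(4)=1638, f(5)=4842, f(6)=14598, f(7)=43722, f(8)=131238, f(9)=393642, f(10)=1180998, f(11)=3542922, f(12)=10628838, f(13)=31886442, f(14)=95659398, f(15)=286978122, f(16)=860934438, f(17)=2582803242, f(18)=7748409798; answer 7748409798
Part II: Y1 = 7748409798; m = 5; total draws C(12,3) = 220; favorable C(7,2)*C(5,1) = 105; P = 21/44; answer 21/44

21/44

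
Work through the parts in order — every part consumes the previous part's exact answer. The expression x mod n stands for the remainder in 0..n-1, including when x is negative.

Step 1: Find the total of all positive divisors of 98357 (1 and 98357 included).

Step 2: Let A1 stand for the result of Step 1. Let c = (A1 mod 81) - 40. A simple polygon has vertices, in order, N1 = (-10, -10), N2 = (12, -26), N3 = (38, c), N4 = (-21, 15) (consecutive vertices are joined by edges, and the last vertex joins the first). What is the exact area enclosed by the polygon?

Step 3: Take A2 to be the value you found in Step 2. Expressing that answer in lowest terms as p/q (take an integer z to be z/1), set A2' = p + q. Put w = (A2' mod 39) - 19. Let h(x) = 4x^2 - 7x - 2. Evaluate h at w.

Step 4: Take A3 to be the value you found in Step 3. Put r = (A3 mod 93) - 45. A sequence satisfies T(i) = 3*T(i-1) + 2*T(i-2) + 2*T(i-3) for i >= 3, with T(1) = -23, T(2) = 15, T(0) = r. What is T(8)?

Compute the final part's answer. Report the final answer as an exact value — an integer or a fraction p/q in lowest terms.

46159

Step 1: 98357 = 7 * 14051; sigma = (1 + 7) * (1 + 14051) = 8 * 14052 = 112416; answer 112416
Step 2: A1 = 112416; c = 29; cross terms: (-10*-26 - 12*-10)=380, (12*29 - 38*-26)=1336, (38*15 - -21*29)=1179, (-21*-10 - -10*15)=360; twice the area = |3255| = 3255; area = 3255/2; answer 3255/2
Step 3: A2 = 3255/2; threaded value p + q = 3257; w = 1; 4*(1)^2 - 7*(1)^1 - 2 = (4) + (-7) + (-2) = -5; answer -5
Step 4: A3 = -5; r = 43; T(3) = 3*(15) + 2*(-23) + 2*(43) = 85; iterating: T(3)=85, T(4)=239, T(5)=917, T(6)=3399, T(7)=12509, T(8)=46159; answer 46159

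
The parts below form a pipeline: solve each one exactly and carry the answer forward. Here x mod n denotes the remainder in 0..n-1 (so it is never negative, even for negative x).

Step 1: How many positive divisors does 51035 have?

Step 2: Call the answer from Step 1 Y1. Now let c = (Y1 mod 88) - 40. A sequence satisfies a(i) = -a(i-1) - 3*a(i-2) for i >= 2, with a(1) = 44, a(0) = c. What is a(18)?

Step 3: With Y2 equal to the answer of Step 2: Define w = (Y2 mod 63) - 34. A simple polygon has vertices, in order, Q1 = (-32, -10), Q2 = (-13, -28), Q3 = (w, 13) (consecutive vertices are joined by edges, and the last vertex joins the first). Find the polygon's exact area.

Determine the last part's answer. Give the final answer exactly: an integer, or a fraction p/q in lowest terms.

635/2

Step 1: 51035 = 5 * 59 * 173; number of divisors = (1+1) * (1+1) * (1+1) = 8; answer 8
Step 2: Y1 = 8; c = -32; a(2) = -1*(44) - 3*(-32) = 52; iterating: a(2)=52, a(3)=-184, a(4)=28, a(5)=524, a(6)=-608, a(7)=-964, a(8)=2788, a(9)=104, a(10)=-8468, a(11)=8156, a(12)=17248, a(13)=-41716, a(14)=-10028, a(15)=135176, a(16)=-105092, a(17)=-300436, a(18)=615712; answer 615712
Step 3: Y2 = 615712; w = -21; cross terms: (-32*-28 - -13*-10)=766, (-13*13 - -21*-28)=-757, (-21*-10 - -32*13)=626; twice the area = |635| = 635; area = 635/2; answer 635/2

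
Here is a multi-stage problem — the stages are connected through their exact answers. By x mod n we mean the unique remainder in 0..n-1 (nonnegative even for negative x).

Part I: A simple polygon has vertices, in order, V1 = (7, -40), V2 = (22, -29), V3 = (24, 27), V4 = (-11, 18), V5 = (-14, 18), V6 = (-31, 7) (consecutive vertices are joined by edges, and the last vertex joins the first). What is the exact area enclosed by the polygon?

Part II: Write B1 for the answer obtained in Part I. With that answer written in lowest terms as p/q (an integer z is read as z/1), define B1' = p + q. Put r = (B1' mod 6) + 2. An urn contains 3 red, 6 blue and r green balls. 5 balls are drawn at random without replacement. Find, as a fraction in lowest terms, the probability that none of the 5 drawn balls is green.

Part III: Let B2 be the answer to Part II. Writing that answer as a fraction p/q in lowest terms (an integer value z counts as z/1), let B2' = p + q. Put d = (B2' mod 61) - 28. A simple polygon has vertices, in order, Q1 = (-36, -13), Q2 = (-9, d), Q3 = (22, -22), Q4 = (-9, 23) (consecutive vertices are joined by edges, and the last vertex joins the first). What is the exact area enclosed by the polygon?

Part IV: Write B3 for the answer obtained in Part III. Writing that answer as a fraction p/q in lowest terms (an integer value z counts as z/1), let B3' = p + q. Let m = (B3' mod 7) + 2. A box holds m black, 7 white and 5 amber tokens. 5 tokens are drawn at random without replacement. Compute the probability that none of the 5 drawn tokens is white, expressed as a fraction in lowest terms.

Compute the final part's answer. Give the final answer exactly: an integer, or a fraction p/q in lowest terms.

Part I: cross terms: (7*-29 - 22*-40)=677, (22*27 - 24*-29)=1290, (24*18 - -11*27)=729, (-11*18 - -14*18)=54, (-14*7 - -31*18)=460, (-31*-40 - 7*7)=1191; twice the area = |4401| = 4401; area = 4401/2; answer 4401/2
Part II: B1 = 4401/2; threaded value p + q = 4403; r = 7; total draws C(16,5) = 4368; favorable C(9,5) = 126; P = 3/104; answer 3/104
Part III: B2 = 3/104; threaded value p + q = 107; d = 18; cross terms: (-36*18 - -9*-13)=-765, (-9*-22 - 22*18)=-198, (22*23 - -9*-22)=308, (-9*-13 - -36*23)=945; twice the area = |290| = 290; area = 145; answer 145
Part IV: B3 = 145; threaded value p + q = 146; m = 8; total draws C(20,5) = 15504; favorable C(13,5) = 1287; P = 429/5168; answer 429/5168

429/5168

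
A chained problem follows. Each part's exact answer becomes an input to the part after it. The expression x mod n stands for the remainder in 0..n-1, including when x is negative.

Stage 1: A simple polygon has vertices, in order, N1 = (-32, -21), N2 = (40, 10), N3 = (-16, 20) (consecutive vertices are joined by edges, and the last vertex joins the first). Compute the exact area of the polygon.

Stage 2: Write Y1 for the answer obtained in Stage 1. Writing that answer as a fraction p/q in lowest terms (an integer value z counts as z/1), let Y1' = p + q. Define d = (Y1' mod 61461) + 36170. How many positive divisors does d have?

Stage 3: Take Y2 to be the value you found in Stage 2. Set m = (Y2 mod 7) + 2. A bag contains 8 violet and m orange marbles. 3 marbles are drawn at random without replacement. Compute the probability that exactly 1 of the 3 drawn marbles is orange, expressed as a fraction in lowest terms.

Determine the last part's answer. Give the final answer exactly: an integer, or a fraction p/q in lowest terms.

Stage 1: cross terms: (-32*10 - 40*-21)=520, (40*20 - -16*10)=960, (-16*-21 - -32*20)=976; twice the area = |2456| = 2456; area = 1228; answer 1228
Stage 2: Y1 = 1228; threaded value p + q = 1229; d = 37399; 37399 = 149 * 251; number of divisors = (1+1) * (1+1) = 4; answer 4
Stage 3: Y2 = 4; m = 6; total draws C(14,3) = 364; favorable C(6,1)*C(8,2) = 168; P = 6/13; answer 6/13

6/13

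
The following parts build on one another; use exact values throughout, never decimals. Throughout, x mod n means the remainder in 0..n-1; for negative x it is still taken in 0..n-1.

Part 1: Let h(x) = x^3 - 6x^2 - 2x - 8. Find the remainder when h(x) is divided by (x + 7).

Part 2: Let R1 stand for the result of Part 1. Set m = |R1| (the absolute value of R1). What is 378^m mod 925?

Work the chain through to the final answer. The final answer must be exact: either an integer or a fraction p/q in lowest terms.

547

Part 1: remainder = value at the root: 1*(-7)^3 - 6*(-7)^2 - 2*(-7)^1 - 8 = (-343) + (-294) + (14) + (-8) = -631; answer -631
Part 2: R1 = -631; m = 631; squarings mod 925: 378^1=378, 378^2=434, 378^4=581, 378^8=861, 378^16=396, 378^32=491, 378^64=581, 378^128=861, 378^256=396, 378^512=491; 378^631 = 378^1 * 378^2 * 378^4 * 378^16 * 378^32 * 378^64 * 378^512 = 547 (mod 925); answer 547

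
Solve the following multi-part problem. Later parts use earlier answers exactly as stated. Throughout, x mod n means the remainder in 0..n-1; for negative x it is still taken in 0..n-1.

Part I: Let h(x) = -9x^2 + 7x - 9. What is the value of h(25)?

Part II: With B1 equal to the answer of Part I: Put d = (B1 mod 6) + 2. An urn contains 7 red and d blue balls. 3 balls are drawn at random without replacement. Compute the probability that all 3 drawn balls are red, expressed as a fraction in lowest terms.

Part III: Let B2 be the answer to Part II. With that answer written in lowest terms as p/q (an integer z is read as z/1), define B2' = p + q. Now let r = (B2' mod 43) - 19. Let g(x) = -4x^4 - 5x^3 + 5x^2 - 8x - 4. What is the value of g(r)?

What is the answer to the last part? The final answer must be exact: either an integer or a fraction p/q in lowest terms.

Part I: -9*(25)^2 + 7*(25)^1 - 9 = (-5625) + (175) + (-9) = -5459; answer -5459
Part II: B1 = -5459; d = 3; total draws C(10,3) = 120; favorable C(7,3) = 35; P = 7/24; answer 7/24
Part III: B2 = 7/24; threaded value p + q = 31; r = 12; -4*(12)^4 - 5*(12)^3 + 5*(12)^2 - 8*(12)^1 - 4 = (-82944) + (-8640) + (720) + (-96) + (-4) = -90964; answer -90964

-90964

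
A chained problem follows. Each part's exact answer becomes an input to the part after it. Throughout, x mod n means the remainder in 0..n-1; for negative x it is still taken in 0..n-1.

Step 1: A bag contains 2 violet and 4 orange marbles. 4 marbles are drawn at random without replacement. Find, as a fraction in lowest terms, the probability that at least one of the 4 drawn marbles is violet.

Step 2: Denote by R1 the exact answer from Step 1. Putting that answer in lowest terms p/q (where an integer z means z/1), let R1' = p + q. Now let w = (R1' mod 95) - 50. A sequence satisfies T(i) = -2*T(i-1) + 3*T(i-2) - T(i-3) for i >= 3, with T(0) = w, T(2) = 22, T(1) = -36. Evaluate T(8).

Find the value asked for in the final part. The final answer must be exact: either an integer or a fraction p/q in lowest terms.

Step 1: total draws C(6,4) = 15; complement C(4,4) = 1; favorable 15 - 1 = 14; P = 14/15; answer 14/15
Step 2: R1 = 14/15; threaded value p + q = 29; w = -21; T(3) = -2*(22) + 3*(-36) - 1*(-21) = -131; iterating: T(3)=-131, T(4)=364, T(5)=-1143, T(6)=3509, T(7)=-10811, T(8)=33292; answer 33292

33292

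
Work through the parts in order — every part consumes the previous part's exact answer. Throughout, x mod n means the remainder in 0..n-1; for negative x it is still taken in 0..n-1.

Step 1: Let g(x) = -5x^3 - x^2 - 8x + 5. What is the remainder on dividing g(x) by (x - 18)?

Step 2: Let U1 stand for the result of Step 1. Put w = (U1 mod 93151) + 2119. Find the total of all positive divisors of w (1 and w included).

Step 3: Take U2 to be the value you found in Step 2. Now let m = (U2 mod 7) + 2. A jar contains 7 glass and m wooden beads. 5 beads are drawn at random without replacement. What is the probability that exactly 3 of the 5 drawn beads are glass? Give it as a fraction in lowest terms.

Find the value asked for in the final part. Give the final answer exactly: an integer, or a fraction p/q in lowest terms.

Step 1: remainder = value at the root: -5*(18)^3 - 1*(18)^2 - 8*(18)^1 + 5 = (-29160) + (-324) + (-144) + (5) = -29623; answer -29623
Step 2: U1 = -29623; w = 65647; 65647 is prime, so its only divisors are 1 and 65647; sigma = 1 + 65647 = 65648; answer 65648
Step 3: U2 = 65648; m = 4; total draws C(11,5) = 462; favorable C(7,3)*C(4,2) = 210; P = 5/11; answer 5/11

5/11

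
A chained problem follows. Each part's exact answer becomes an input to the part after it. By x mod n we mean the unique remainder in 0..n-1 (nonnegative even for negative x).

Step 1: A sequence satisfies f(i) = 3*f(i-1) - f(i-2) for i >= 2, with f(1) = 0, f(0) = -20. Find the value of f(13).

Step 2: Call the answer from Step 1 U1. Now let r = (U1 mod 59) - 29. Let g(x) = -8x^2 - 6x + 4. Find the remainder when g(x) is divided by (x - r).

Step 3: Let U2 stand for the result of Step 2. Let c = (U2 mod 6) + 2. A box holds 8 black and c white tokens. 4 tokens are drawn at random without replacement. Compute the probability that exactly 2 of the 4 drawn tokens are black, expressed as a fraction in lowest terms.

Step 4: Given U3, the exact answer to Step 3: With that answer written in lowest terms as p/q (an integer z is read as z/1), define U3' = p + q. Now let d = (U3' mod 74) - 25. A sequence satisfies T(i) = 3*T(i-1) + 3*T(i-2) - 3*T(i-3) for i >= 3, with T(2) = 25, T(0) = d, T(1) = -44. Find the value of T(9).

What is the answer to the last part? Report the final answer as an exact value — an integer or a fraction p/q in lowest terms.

-295812

Step 1: f(2) = 3*(0) - 1*(-20) = 20; iterating: f(2)=20, f(3)=60, f(4)=160, f(5)=420, f(6)=1100, f(7)=2880, f(8)=7540, f(9)=19740, f(10)=51680, f(11)=135300, f(12)=354220, f(13)=927360; answer 927360
Step 2: U1 = 927360; r = 28; remainder = value at the root: -8*(28)^2 - 6*(28)^1 + 4 = (-6272) + (-168) + (4) = -6436; answer -6436
Step 3: U2 = -6436; c = 4; total draws C(12,4) = 495; favorable C(8,2)*C(4,2) = 168; P = 56/165; answer 56/165
Step 4: U3 = 56/165; threaded value p + q = 221; d = 48; T(3) = 3*(25) + 3*(-44) - 3*(48) = -201; iterating: T(3)=-201, T(4)=-396, T(5)=-1866, T(6)=-6183, T(7)=-22959, T(8)=-81828, T(9)=-295812; answer -295812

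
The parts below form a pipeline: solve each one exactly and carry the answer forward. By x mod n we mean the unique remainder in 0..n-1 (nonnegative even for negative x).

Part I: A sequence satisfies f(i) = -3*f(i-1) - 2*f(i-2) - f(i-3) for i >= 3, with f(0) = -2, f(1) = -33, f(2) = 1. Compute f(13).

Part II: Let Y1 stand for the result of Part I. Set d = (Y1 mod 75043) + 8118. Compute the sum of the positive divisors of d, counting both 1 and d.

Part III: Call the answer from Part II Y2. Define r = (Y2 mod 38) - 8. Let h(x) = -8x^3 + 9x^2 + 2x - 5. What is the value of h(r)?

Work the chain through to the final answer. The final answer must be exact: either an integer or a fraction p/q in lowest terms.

-80789

Part I: f(3) = -3*(1) - 2*(-33) - 1*(-2) = 65; iterating: f(3)=65, f(4)=-164, f(5)=361, f(6)=-820, f(7)=1902, f(8)=-4427, f(9)=10297, f(10)=-23939, f(11)=55650, f(12)=-129369, f(13)=300746; answer 300746
Part II: Y1 = 300746; d = 8692; 8692 = 2^2 * 41 * 53; sigma = (1 + 2 + 4) * (1 + 41) * (1 + 53) = 7 * 42 * 54 = 15876; answer 15876
Part III: Y2 = 15876; r = 22; -8*(22)^3 + 9*(22)^2 + 2*(22)^1 - 5 = (-85184) + (4356) + (44) + (-5) = -80789; answer -80789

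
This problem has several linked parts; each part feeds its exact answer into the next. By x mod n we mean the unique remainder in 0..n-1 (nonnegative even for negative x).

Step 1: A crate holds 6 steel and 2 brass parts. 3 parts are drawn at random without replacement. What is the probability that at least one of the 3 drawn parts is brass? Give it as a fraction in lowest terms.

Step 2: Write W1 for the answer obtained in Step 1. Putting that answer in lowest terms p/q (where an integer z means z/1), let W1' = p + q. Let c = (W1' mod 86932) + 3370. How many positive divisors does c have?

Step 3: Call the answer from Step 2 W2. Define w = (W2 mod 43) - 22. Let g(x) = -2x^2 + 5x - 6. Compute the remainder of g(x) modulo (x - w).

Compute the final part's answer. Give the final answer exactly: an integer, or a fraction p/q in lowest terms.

Step 1: total draws C(8,3) = 56; complement C(6,3) = 20; favorable 56 - 20 = 36; P = 9/14; answer 9/14
Step 2: W1 = 9/14; threaded value p + q = 23; c = 3393; 3393 = 3^2 * 13 * 29; number of divisors = (2+1) * (1+1) * (1+1) = 12; answer 12
Step 3: W2 = 12; w = -10; remainder = value at the root: -2*(-10)^2 + 5*(-10)^1 - 6 = (-200) + (-50) + (-6) = -256; answer -256

-256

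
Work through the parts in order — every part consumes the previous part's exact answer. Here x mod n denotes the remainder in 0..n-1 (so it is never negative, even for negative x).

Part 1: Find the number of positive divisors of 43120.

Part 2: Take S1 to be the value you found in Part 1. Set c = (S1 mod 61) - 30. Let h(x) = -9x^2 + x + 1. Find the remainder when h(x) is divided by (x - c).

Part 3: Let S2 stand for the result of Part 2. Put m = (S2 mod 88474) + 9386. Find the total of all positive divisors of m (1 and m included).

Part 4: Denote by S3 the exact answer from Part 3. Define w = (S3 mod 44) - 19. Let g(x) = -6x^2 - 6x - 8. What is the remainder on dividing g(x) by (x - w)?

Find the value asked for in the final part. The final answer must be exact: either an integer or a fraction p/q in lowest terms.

Part 1: 43120 = 2^4 * 5 * 7^2 * 11; number of divisors = (4+1) * (1+1) * (2+1) * (1+1) = 60; answer 60
Part 2: S1 = 60; c = 30; remainder = value at the root: -9*(30)^2 + 1*(30)^1 + 1 = (-8100) + (30) + (1) = -8069; answer -8069
Part 3: S2 = -8069; m = 89791; 89791 = 13 * 6907; sigma = (1 + 13) * (1 + 6907) = 14 * 6908 = 96712; answer 96712
Part 4: S3 = 96712; w = -19; remainder = value at the root: -6*(-19)^2 - 6*(-19)^1 - 8 = (-2166) + (114) + (-8) = -2060; answer -2060

-2060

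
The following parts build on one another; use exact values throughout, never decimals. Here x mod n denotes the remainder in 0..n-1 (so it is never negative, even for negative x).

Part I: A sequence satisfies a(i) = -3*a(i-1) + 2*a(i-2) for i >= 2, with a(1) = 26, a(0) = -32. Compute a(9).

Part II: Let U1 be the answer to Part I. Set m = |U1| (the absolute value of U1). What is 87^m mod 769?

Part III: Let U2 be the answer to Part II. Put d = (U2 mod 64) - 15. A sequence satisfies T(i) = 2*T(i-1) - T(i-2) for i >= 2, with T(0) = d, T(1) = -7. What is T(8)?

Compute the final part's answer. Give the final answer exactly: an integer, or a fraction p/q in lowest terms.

Part I: a(2) = -3*(26) + 2*(-32) = -142; iterating: a(2)=-142, a(3)=478, a(4)=-1718, a(5)=6110, a(6)=-21766, a(7)=77518, a(8)=-276086, a(9)=983294; answer 983294
Part II: U1 = 983294; m = 983294; squarings mod 769: 87^1=87, 87^2=648, 87^4=30, 87^8=131, 87^16=243, 87^32=605, 87^64=750, 87^128=361, 87^256=360, 87^512=408, 87^1024=360, 87^2048=408, 87^4096=360, 87^8192=408, 87^16384=360, 87^32768=408, 87^65536=360, 87^131072=408, 87^262144=360, 87^524288=408; 87^983294 = 87^2 * 87^4 * 87^8 * 87^16 * 87^32 * 87^64 * 87^128 * 87^65536 * 87^131072 * 87^262144 * 87^524288 = 86 (mod 769); answer 86
Part III: U2 = 86; d = 7; T(2) = 2*(-7) - 1*(7) = -21; iterating: T(2)=-21, T(3)=-35, T(4)=-49, T(5)=-63, T(6)=-77, T(7)=-91, T(8)=-105; answer -105

-105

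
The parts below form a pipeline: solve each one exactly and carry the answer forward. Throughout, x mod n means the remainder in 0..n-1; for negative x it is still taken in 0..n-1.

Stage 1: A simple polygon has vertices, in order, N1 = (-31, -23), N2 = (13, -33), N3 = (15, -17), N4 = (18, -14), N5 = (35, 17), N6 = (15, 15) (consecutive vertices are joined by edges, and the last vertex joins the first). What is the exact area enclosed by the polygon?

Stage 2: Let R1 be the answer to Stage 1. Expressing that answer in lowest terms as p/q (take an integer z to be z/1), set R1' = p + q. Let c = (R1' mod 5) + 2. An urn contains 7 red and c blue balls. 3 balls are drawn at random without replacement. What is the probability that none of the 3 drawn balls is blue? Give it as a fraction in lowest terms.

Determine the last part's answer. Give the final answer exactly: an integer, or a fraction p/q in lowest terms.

Stage 1: cross terms: (-31*-33 - 13*-23)=1322, (13*-17 - 15*-33)=274, (15*-14 - 18*-17)=96, (18*17 - 35*-14)=796, (35*15 - 15*17)=270, (15*-23 - -31*15)=120; twice the area = |2878| = 2878; area = 1439; answer 1439
Stage 2: R1 = 1439; threaded value p + q = 1440; c = 2; total draws C(9,3) = 84; favorable C(7,3) = 35; P = 5/12; answer 5/12

5/12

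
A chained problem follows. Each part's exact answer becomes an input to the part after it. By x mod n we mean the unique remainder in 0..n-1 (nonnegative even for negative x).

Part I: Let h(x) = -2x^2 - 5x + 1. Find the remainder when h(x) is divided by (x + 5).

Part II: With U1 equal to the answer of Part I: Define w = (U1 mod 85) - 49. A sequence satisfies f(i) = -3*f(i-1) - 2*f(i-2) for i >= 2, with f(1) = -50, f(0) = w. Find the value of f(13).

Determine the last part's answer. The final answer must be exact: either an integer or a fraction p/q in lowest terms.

Part I: remainder = value at the root: -2*(-5)^2 - 5*(-5)^1 + 1 = (-50) + (25) + (1) = -24; answer -24
Part II: U1 = -24; w = 12; f(2) = -3*(-50) - 2*(12) = 126; iterating: f(2)=126, f(3)=-278, f(4)=582, f(5)=-1190, f(6)=2406, f(7)=-4838, f(8)=9702, f(9)=-19430, f(10)=38886, f(11)=-77798, f(12)=155622, f(13)=-311270; answer -311270

-311270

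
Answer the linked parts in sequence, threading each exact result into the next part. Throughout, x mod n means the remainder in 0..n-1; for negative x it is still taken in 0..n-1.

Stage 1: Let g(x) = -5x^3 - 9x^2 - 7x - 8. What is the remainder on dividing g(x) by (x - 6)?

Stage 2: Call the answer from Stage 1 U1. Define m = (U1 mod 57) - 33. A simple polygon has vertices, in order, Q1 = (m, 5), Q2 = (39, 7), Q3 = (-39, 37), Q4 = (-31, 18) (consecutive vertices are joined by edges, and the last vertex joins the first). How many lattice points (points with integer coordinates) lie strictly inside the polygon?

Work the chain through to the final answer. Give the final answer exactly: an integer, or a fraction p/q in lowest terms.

923

Stage 1: remainder = value at the root: -5*(6)^3 - 9*(6)^2 - 7*(6)^1 - 8 = (-1080) + (-324) + (-42) + (-8) = -1454; answer -1454
Stage 2: U1 = -1454; m = -5; cross terms: (-5*7 - 39*5)=-230, (39*37 - -39*7)=1716, (-39*18 - -31*37)=445, (-31*5 - -5*18)=-65; twice the area = |1866| = 1866; area = 933; boundary points = 2 + 6 + 1 + 13 = 22; strictly interior points = area - boundary/2 + 1 = 923; answer 923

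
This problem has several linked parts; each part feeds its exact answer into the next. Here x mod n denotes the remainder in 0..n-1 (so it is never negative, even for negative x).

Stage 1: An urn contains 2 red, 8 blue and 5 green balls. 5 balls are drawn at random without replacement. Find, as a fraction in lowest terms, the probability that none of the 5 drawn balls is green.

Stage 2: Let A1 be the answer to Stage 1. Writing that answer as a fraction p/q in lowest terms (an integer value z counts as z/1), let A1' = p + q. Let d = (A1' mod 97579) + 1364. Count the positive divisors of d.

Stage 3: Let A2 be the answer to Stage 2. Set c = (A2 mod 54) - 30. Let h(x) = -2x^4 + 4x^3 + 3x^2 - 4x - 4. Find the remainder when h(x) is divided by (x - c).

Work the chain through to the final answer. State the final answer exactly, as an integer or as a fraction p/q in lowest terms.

-717028

Stage 1: total draws C(15,5) = 3003; favorable C(10,5) = 252; P = 12/143; answer 12/143
Stage 2: A1 = 12/143; threaded value p + q = 155; d = 1519; 1519 = 7^2 * 31; number of divisors = (2+1) * (1+1) = 6; answer 6
Stage 3: A2 = 6; c = -24; remainder = value at the root: -2*(-24)^4 + 4*(-24)^3 + 3*(-24)^2 - 4*(-24)^1 - 4 = (-663552) + (-55296) + (1728) + (96) + (-4) = -717028; answer -717028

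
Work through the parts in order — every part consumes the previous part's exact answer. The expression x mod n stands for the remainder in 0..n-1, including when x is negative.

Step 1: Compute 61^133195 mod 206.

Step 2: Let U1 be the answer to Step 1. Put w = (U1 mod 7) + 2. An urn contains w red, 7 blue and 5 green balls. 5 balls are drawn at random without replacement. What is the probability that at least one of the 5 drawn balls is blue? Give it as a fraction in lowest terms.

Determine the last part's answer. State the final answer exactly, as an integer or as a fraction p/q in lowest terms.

421/429

Step 1: squarings mod 206: 61^1=61, 61^2=13, 61^4=169, 61^8=133, 61^16=179, 61^32=111, 61^64=167, 61^128=79, 61^256=61, 61^512=13, 61^1024=169, 61^2048=133, 61^4096=179, 61^8192=111, 61^16384=167, 61^32768=79, 61^65536=61, 61^131072=13; 61^133195 = 61^1 * 61^2 * 61^8 * 61^64 * 61^2048 * 61^131072 = 1 (mod 206); answer 1
Step 2: U1 = 1; w = 3; total draws C(15,5) = 3003; complement C(8,5) = 56; favorable 3003 - 56 = 2947; P = 421/429; answer 421/429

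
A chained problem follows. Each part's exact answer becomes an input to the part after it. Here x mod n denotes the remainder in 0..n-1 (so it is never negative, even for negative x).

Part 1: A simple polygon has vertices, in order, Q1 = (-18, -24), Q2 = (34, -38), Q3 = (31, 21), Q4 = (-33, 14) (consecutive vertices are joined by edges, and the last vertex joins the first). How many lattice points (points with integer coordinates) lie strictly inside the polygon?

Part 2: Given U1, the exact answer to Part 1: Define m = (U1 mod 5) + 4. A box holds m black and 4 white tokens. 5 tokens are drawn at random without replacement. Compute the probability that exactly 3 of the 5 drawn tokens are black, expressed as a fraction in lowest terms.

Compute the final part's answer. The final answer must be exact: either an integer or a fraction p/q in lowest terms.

Part 1: cross terms: (-18*-38 - 34*-24)=1500, (34*21 - 31*-38)=1892, (31*14 - -33*21)=1127, (-33*-24 - -18*14)=1044; twice the area = |5563| = 5563; area = 5563/2; boundary points = 2 + 1 + 1 + 1 = 5; strictly interior points = area - boundary/2 + 1 = 2780; answer 2780
Part 2: U1 = 2780; m = 4; total draws C(8,5) = 56; favorable C(4,3)*C(4,2) = 24; P = 3/7; answer 3/7

3/7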